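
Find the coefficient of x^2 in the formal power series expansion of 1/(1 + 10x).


Write 1/(1 + c x) = 1/(1 - (-c) x) and apply the geometric-series identity
1/(1 - y) = sum_{k>=0} y^k to get 1/(1 + c x) = sum_{k>=0} (-c)^k x^k.
So the coefficient of x^k is (-c)^k = (-1)^k * c^k.
Here c = 10 and k = 2:
(-10)^2 = 1 * 100 = 100

100


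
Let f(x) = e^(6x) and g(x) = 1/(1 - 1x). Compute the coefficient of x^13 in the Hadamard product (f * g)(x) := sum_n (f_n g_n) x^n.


Expanding: f_k = 6^k/k! (from e^(6x)) and g_k = 1^k (from 1/(1 - 1x)). So the Hadamard coefficient (f * g)_k = 6^k 1^k / k! = (6)^k / k!.
For k = 13: 6^13/13! = 13060694016/6227020800 = 52488/25025.

52488/25025


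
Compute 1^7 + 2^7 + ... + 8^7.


This power sum has a closed form given by Faulhaber's formula
sum_{k=1}^{m} k^p = (1 / (p + 1)) * sum_{j=0}^{p} C(p + 1, j) B_j m^(p + 1 - j),
but for small m direct computation is fastest:
1 + 128 + 2187 + 16384 + 78125 + 279936 + 823543 + 2097152 = 3297456.

3297456


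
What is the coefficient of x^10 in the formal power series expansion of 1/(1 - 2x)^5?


The general identity 1/(1 - c x)^r = sum_{k>=0} c^k C(k + r - 1, r - 1) x^k follows by substituting y = c x into 1/(1 - y)^r = sum_{k>=0} C(k + r - 1, r - 1) y^k.
For c = 2, r = 5, k = 10:
2^10 * C(14, 4) = 1024 * 1001 = 1025024.

1025024


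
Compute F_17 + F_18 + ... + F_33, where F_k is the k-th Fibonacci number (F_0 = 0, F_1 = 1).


Use the identity sum_{k=0}^{N} F_k = F_{N+2} - 1 (which follows from F_{k+2} - F_{k+1} = F_k). Then
sum_{k=17}^{33} F_k = (F_{35} - 1) - (F_{18} - 1) = F_{35} - F_{18}.
Computing: F_{35} = 9227465, F_{18} = 2584, so
Sum = 9227465 - 2584 = 9224881.

9224881


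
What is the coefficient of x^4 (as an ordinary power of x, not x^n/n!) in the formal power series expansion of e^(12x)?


The exponential series is e^y = sum_{k>=0} y^k / k!. Substituting y = 12x gives
e^(12x) = sum_{k>=0} 12^k x^k / k!.
So the coefficient of x^n is a^n/n! with a = 12, n = 4:
12^4 / 4! = 20736/24 = 864

864


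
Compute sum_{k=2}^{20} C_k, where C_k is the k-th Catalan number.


C_2 through C_20: 2, 5, 14, 42, 132, 429, 1430, 4862, 16796, 58786, 208012, 742900, 2674440, 9694845, 35357670, 129644790, 477638700, 1767263190, 6564120420
Sum = 2 + 5 + 14 + 42 + 132 + 429 + 1430 + 4862 + 16796 + 58786 + 208012 + 742900 + 2674440 + 9694845 + 35357670 + 129644790 + 477638700 + 1767263190 + 6564120420
= 8987427465

8987427465


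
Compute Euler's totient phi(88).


phi(n) counts integers in [1, n] coprime to n. Using the multiplicative formula phi(n) = n * prod_{p | n} (1 - 1/p):
88 = 2^3 * 11, so
phi(88) = 88 * (1 - 1/2) * (1 - 1/11) = 40.

40


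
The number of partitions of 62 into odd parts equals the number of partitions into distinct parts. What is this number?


Computing partitions of 62 into odd parts (1, 3, 5, ...):
Using the generating function prod_{k>=0} 1/(1-x^(2k+1)),
the count is 13394

13394


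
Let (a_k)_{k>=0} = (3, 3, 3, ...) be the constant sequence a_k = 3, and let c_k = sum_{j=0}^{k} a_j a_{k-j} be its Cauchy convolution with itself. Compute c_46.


Since a_j = 3 for all j >= 0, the convolution sum becomes
c_k = sum_{j=0}^{k} 3 * 3 = 9 * (k + 1).
Equivalently, the generating function of (a_k) is 3/(1 - x) and its square is 9/(1 - x)^2 = sum_{k>=0} 9(k + 1) x^k.
For k = 46: 9 * 47 = 423.

423


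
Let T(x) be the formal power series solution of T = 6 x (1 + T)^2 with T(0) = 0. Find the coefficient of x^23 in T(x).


Apply the Lagrange inversion formula: if T = 6 x * phi(T) with phi(t) = (1 + t)^2, then [x^n] T = 6^n * (1/n) [t^(n-1)] phi(t)^n = 6^n * (1/n) [t^(n-1)] (1 + t)^(2n) = 6^n * (1/n) C(2n, n-1).
Using the identity C(2n, n-1) = C(2n, n) * n / (n+1), the unscaled factor equals C(2n, n) / (n+1) = C_n, the n-th Catalan number.
For n = 23: C_23 = C(46, 23) / 24 = 8233430727600/24 = 343059613650.
With the 6^23 = 789730223053602816 factor, the coefficient is 789730223053602816 * 343059613650 = 270924545208497305297512038400.

270924545208497305297512038400


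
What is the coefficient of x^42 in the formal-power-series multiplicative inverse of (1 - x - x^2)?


Let the inverse be f(x) = sum_{k>=0} a_k x^k. From f(x) * (1 - x - x^2) = 1 and matching coefficients:
 x^0: a_0 = 1.
 x^1: a_1 - a_0 = 0, so a_1 = 1.
 x^k (k >= 2): a_k - a_{k-1} - a_{k-2} = 0, i.e. a_k = a_{k-1} + a_{k-2}.
This is the Fibonacci-type recurrence shifted so that a_0 = a_1 = 1.
Iterating: a_0=1, a_1=1, a_2=2, a_3=3, a_4=5, a_5=8, a_6=13, a_7=21, a_8=34, a_9=55, ...
a_42 = 433494437.

433494437


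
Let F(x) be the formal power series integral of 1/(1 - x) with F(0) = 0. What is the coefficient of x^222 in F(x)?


1/(1 - x) = sum_{k>=0} x^k. Integrating termwise and using F(0) = 0 gives
F(x) = sum_{k>=0} x^(k+1) / (k+1) = sum_{m>=1} x^m / m = -ln(1 - x).
So the coefficient of x^222 is 1/222 = 1/222.

1/222


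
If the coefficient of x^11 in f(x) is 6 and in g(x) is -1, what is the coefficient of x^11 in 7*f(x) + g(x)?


Scalar multiplication scales coefficients: 7 * 6 = 42.
Then add the g coefficient: 42 + -1
= 41

41


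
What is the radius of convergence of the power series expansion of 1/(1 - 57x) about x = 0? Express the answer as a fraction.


Expanding 1/(1 - 57x) = sum_{k>=0} 57^k x^k, the series converges when |57x| < 1, i.e., |x| < 1/57.
So the radius of convergence is 1/57 = 1/57.

1/57


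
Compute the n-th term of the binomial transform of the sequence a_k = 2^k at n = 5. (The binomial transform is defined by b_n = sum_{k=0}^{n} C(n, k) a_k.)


With a_k = 2^k, b_n = sum_{k=0}^{n} C(n, k) 2^k = (1 + 2)^n by the binomial theorem.
For n = 5: (1 + 2)^5 = 3^5 = 243.

243


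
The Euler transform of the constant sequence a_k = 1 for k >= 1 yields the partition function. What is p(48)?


The Euler transform converts the sequence a_k = 1 into the number of integer partitions.
Using the recurrence or dynamic programming:
p(48) = 147273

147273


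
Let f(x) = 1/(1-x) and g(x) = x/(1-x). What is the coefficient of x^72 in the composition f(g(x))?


First simplify the composition: f(g(x)) = 1/(1 - x/(1-x)) = (1-x)/((1-x) - x) = (1-x)/(1-2x).
Now extract the coefficient. Write (1-x)/(1-2x) = 1/(1-2x) - x/(1-2x).
The coefficient of x^n in 1/(1-2x) is 2^n, and in x/(1-2x) is 2^(n-1) (for n >= 1).
So the coefficient of x^72 is 2^72 - 2^71 = 4722366482869645213696 - 2361183241434822606848 = 2361183241434822606848.

2361183241434822606848


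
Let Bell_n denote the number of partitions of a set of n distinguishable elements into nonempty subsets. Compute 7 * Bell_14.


Bell_14 can be computed from the Bell triangle or from Dobinski's identity Bell_n = (1/e) * sum_{k>=0} k^n / k!.
Computing Bell_14 = 190899322.
Then 7 * 190899322 = 1336295254.

1336295254


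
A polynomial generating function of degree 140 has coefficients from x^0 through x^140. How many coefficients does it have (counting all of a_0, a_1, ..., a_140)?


A polynomial of degree 140 takes the form a_0 + a_1 x + ... + a_140 x^140.
The number of coefficients is 140 + 1 = 141.

141


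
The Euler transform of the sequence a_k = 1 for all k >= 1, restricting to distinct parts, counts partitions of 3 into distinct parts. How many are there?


Partitions of 3 into distinct parts can be computed via generating function.
Product (1+x)(1+x^2)(1+x^3)...
The coefficient of x^3 = 2

2


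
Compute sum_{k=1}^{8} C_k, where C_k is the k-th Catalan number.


C_1 through C_8: 1, 2, 5, 14, 42, 132, 429, 1430
Sum = 1 + 2 + 5 + 14 + 42 + 132 + 429 + 1430
= 2055

2055


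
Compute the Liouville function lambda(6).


The Liouville function is lambda(k) = (-1)^Omega(k), where Omega(k) counts the prime factors of k with multiplicity.
Factoring: 6 = 2 * 3, so Omega(6) = 2.
lambda(6) = (-1)^2 = 1.

1


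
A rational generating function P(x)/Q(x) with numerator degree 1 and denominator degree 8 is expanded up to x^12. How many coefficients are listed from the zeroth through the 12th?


Expanding up to x^12 gives the coefficients for x^0, x^1, ..., x^12.
That is 12 + 1 = 13 coefficients in total.

13


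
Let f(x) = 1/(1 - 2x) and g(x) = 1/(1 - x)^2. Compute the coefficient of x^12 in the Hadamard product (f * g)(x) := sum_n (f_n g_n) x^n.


f has coefficients f_k = 2^k. For g = 1/(1 - x)^2 the coefficient is g_k = C(k + 1, 1) = k + 1. The Hadamard coefficient is (f * g)_k = 2^k * (k + 1).
For k = 12: 2^12 * 13 = 4096 * 13 = 53248.

53248


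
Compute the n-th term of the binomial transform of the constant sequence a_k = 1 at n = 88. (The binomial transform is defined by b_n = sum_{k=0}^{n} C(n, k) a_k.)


With a_k = 1 for all k, b_n = sum_{k=0}^{n} C(n, k) = 2^n by the binomial theorem.
For n = 88: 2^88 = 309485009821345068724781056.

309485009821345068724781056


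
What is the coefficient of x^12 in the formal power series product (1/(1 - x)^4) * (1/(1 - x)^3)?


Combine the factors: (1/(1 - x)^4) * (1/(1 - x)^3) = 1/(1 - x)^7.
Then use 1/(1 - x)^r = sum_{k>=0} C(k + r - 1, r - 1) x^k with r = 7 and k = 12:
C(18, 6) = 18564.

18564


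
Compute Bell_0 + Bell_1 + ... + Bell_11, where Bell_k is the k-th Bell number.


Recall Bell_k counts set partitions of a k-set (with Bell_0 = 1 by convention).
Bell_0 through Bell_11: 1, 1, 2, 5, 15, 52, 203, 877, 4140, 21147, 115975, 678570
Sum = 1 + 1 + 2 + 5 + 15 + 52 + 203 + 877 + 4140 + 21147 + 115975 + 678570 = 820988.

820988


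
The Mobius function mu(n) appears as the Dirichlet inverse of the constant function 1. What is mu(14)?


14 = 2 * 7 (all distinct primes).
mu(14) = (-1)^2 = 1

1


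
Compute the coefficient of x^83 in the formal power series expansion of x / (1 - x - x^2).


Let f(x) = sum_{k>=0} a_k x^k. Multiplying f(x) * (1 - x - x^2) = x and matching coefficients gives a_0 = 0, a_1 = 1, and a_k = a_{k-1} + a_{k-2} for k >= 2. These are the Fibonacci numbers F_k.
Iterating from F_0 = 0, F_1 = 1:
F_0=0, F_1=1, F_2=1, F_3=2, F_4=3, F_5=5, F_6=8, F_7=13, F_8=21, F_9=34, ...
F_83 = 99194853094755497.

99194853094755497


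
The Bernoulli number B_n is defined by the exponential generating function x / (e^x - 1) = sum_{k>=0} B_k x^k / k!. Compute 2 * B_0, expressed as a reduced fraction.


Bernoulli numbers can also be computed recursively via B_0 = 1 and sum_{j=0}^{m} C(m+1, j) B_j = 0 for m >= 1. Odd-index Bernoulli numbers vanish for k >= 3.
Computing B_0 = 1, so 2 * B_0 = 2 * 1 = 2.

2


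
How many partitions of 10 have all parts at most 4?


Using the generating function (1-x)^(-1)(1-x^2)^(-1)...(1-x^4)^(-1),
the coefficient of x^10 counts these restricted partitions.
Result = 23

23


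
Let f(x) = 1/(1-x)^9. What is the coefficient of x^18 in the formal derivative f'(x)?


Differentiate: d/dx [ 1/(1-x)^r ] = r / (1-x)^(r+1).
Here r = 9, so f'(x) = 9 / (1-x)^10.
The expansion of 1/(1-x)^(r+1) has coefficient of x^n equal to C(n+r, r).
So the coefficient of x^18 in f'(x) is
9 * C(27, 9) = 9 * 4686825 = 42181425

42181425


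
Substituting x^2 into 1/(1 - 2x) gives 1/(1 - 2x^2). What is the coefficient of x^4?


The coefficient of x^(2m) in 1/(1 - 2x^2) is 2^m.
With n = 4 = 2*2, the coefficient is 2^2 = 4.

4


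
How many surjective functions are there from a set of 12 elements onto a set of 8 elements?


By inclusion-exclusion on which target elements are missed, the number of surjections from an n-set onto a k-set is
surj(n, k) = sum_{j=0}^{k} (-1)^j C(k, j) (k - j)^n.
Equivalently surj(n, k) = k! * S(n, k), where S(n, k) is the Stirling number of the second kind.
For n = 12, k = 8:
S(12, 8) = 159027, so
surj = 8! * 159027 = 40320 * 159027 = 6411968640.

6411968640


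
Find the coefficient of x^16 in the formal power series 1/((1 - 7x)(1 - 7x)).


By partial fractions or Cauchy convolution:
The coefficient equals sum_{k=0}^{16} 7^k * 7^(16-k).
= 564959819683217

564959819683217


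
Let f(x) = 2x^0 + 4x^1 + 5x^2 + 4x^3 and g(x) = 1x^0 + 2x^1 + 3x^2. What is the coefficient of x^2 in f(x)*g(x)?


Cauchy product at x^2:
2*3 + 4*2 + 5*1
= 19

19


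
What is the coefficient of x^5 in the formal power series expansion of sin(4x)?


The Maclaurin series is sin(t) = sum_{k>=0} (-1)^k t^(2k+1) / (2k+1)!, so substituting t = 4x, only odd powers of x are nonzero, with coefficient of x^(2k+1) equal to (-1)^k 4^(2k+1) / (2k+1)!.
Write 5 = 2*2 + 1, giving the coefficient (-1)^2 * 4^5 / 5! = 1024/120 = 128/15.

128/15


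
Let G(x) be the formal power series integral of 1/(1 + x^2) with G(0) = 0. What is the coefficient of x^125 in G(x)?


1/(1 + x^2) = sum_{j>=0} (-1)^j x^(2j). Integrating termwise with G(0) = 0:
G(x) = sum_{j>=0} (-1)^j x^(2j+1) / (2j+1) = arctan(x).
Only odd powers are nonzero. For x^125 write 125 = 2*62 + 1, giving
(-1)^62 / 125 = 1/125 = 1/125.

1/125


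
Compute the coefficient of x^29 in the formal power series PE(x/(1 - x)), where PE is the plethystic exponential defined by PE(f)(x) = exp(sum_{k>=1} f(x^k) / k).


For f(x) = x/(1 - x) we have
sum_{k>=1} f(x^k) / k = sum_{k>=1} (1/k) * x^k / (1 - x^k) = sum_{k, m >= 1} x^(k m) / k,
which after exponentiating simplifies to
PE(x/(1 - x)) = prod_{k>=1} 1 / (1 - x^k).
This is the generating function for the partition function p(n), so the coefficient of x^29 is p(29).
Computing p(29) by dynamic programming over parts 1, 2, ..., 29: p(29) = 4565.

4565


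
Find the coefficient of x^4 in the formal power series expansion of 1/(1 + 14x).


Write 1/(1 + c x) = 1/(1 - (-c) x) and apply the geometric-series identity
1/(1 - y) = sum_{k>=0} y^k to get 1/(1 + c x) = sum_{k>=0} (-c)^k x^k.
So the coefficient of x^k is (-c)^k = (-1)^k * c^k.
Here c = 14 and k = 4:
(-14)^4 = 1 * 38416 = 38416

38416


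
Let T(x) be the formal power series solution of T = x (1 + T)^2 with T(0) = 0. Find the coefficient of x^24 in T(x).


Apply the Lagrange inversion formula: if T = x * phi(T) with phi(t) = (1 + t)^2, then [x^n] T = (1/n) [t^(n-1)] phi(t)^n = (1/n) [t^(n-1)] (1 + t)^(2n) = (1/n) C(2n, n-1).
Using the identity C(2n, n-1) = C(2n, n) * n / (n+1), the unscaled factor equals C(2n, n) / (n+1) = C_n, the n-th Catalan number.
For n = 24: C_24 = C(48, 24) / 25 = 32247603683100/25 = 1289904147324 = 1289904147324.

1289904147324


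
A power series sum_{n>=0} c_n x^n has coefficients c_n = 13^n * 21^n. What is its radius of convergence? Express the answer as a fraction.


By the root test (Cauchy-Hadamard), the radius is R = 1 / limsup_n |c_n|^(1/n).
Here |c_n|^(1/n) = (13^n * 21^n)^(1/n) = 13 * 21 = 273 for all n.
So R = 1/273 = 1/273.

1/273


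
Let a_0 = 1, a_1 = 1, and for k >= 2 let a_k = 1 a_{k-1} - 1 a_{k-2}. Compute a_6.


Iterating the recurrence forward:
a_0 = 1
a_1 = 1
a_2 = 1*1 - 1*1 = 0
a_3 = 1*0 - 1*1 = -1
a_4 = 1*-1 - 1*0 = -1
a_5 = 1*-1 - 1*-1 = 0
a_6 = 1*0 - 1*-1 = 1
So a_6 = 1.

1


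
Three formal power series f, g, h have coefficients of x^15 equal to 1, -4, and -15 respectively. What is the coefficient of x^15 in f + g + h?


Series addition is componentwise:
1 + -4 + -15
= -18

-18


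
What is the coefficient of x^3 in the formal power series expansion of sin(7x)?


The Maclaurin series is sin(t) = sum_{k>=0} (-1)^k t^(2k+1) / (2k+1)!, so substituting t = 7x, only odd powers of x are nonzero, with coefficient of x^(2k+1) equal to (-1)^k 7^(2k+1) / (2k+1)!.
Write 3 = 2*1 + 1, giving the coefficient (-1)^1 * 7^3 / 3! = -343/6 = -343/6.

-343/6


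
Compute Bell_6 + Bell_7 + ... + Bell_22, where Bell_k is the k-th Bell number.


Recall Bell_k counts set partitions of a k-set (with Bell_0 = 1 by convention).
Bell_6 through Bell_22: 203, 877, 4140, 21147, 115975, 678570, 4213597, 27644437, 190899322, 1382958545, 10480142147, 82864869804, 682076806159, 5832742205057, 51724158235372, 474869816156751, 4506715738447323
Sum = 203 + 877 + 4140 + 21147 + 115975 + 678570 + 4213597 + 27644437 + 190899322 + 1382958545 + 10480142147 + 82864869804 + 682076806159 + 5832742205057 + 51724158235372 + 474869816156751 + 4506715738447323 = 5039919483399426.

5039919483399426


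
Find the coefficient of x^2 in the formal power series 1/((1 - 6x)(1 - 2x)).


By partial fractions or Cauchy convolution:
The coefficient equals sum_{k=0}^{2} 6^k * 2^(2-k).
= 52

52


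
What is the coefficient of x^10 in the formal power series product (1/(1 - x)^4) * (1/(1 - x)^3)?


Combine the factors: (1/(1 - x)^4) * (1/(1 - x)^3) = 1/(1 - x)^7.
Then use 1/(1 - x)^r = sum_{k>=0} C(k + r - 1, r - 1) x^k with r = 7 and k = 10:
C(16, 6) = 8008.

8008


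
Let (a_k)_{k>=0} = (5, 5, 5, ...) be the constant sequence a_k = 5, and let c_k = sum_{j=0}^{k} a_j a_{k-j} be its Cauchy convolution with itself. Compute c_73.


Since a_j = 5 for all j >= 0, the convolution sum becomes
c_k = sum_{j=0}^{k} 5 * 5 = 25 * (k + 1).
Equivalently, the generating function of (a_k) is 5/(1 - x) and its square is 25/(1 - x)^2 = sum_{k>=0} 25(k + 1) x^k.
For k = 73: 25 * 74 = 1850.

1850


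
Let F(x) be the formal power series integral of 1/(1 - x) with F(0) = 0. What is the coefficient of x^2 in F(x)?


1/(1 - x) = sum_{k>=0} x^k. Integrating termwise and using F(0) = 0 gives
F(x) = sum_{k>=0} x^(k+1) / (k+1) = sum_{m>=1} x^m / m = -ln(1 - x).
So the coefficient of x^2 is 1/2 = 1/2.

1/2


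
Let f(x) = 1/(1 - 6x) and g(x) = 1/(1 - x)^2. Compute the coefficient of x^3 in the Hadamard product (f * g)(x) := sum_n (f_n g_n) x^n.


f has coefficients f_k = 6^k. For g = 1/(1 - x)^2 the coefficient is g_k = C(k + 1, 1) = k + 1. The Hadamard coefficient is (f * g)_k = 6^k * (k + 1).
For k = 3: 6^3 * 4 = 216 * 4 = 864.

864


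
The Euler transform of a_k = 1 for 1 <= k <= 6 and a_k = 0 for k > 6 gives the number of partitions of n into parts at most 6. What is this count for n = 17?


Partitions of 17 into parts at most 6:
Using generating function (1-x)^(-1)(1-x^2)^(-1)...(1-x^6)^(-1),
the coefficient of x^17 = 163

163


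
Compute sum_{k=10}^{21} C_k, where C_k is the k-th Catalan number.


C_10 through C_21: 16796, 58786, 208012, 742900, 2674440, 9694845, 35357670, 129644790, 477638700, 1767263190, 6564120420, 24466267020
Sum = 16796 + 58786 + 208012 + 742900 + 2674440 + 9694845 + 35357670 + 129644790 + 477638700 + 1767263190 + 6564120420 + 24466267020
= 33453687569

33453687569


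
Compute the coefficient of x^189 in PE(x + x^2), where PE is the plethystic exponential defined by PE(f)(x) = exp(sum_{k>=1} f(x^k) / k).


With f(x) = x + x^2, the exponent is sum_{k>=1} (x^k + x^(2k)) / k = -ln(1 - x) - ln(1 - x^2). Exponentiating:
PE(x + x^2) = 1 / ((1 - x)(1 - x^2)).
This is the generating function for partitions of n into parts of size 1 or 2. The number of 2's can be any j in 0..94, and the rest are 1's, so
[x^189] = floor(189/2) + 1 = 95.

95


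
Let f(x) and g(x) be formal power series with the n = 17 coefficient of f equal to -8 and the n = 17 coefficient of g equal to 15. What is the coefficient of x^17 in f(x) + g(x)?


Addition of formal power series is termwise.
The coefficient of x^17 in f + g = -8 + 15
= 7

7


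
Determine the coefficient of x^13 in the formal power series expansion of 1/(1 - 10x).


The geometric series identity gives 1/(1 - c x) = sum_{k>=0} c^k x^k, so the coefficient of x^k is c^k.
Here c = 10 and k = 13.
Computing: 10^13 = 10000000000000

10000000000000


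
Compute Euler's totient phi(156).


phi(n) counts integers in [1, n] coprime to n. Using the multiplicative formula phi(n) = n * prod_{p | n} (1 - 1/p):
156 = 2^2 * 3 * 13, so
phi(156) = 156 * (1 - 1/2) * (1 - 1/3) * (1 - 1/13) = 48.

48


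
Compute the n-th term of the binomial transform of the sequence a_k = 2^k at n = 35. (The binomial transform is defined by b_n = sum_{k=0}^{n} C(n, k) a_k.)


With a_k = 2^k, b_n = sum_{k=0}^{n} C(n, k) 2^k = (1 + 2)^n by the binomial theorem.
For n = 35: (1 + 2)^35 = 3^35 = 50031545098999707.

50031545098999707


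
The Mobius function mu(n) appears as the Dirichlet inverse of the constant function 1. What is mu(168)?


168 has a squared prime factor, so mu(168) = 0.
Factorization reveals a repeated prime.

0


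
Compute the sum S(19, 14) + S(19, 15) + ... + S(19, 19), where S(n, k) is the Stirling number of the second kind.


By definition, S(n, k) counts partitions of an n-set into exactly k nonempty blocks.
Computing row n = 19 for k = 14..19:
S(19, k): 243577530, 13916778, 527136, 12597, 171, 1
Sum = 258034213.

258034213


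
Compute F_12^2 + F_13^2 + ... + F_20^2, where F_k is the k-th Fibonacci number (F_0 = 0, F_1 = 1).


There is a standard identity sum_{k=0}^{N} F_k^2 = F_N * F_{N+1} (proved inductively from the telescoping relation F_k^2 = F_k F_{k+1} - F_{k-1} F_k). Then
sum_{k=12}^{20} F_k^2 = F_20 F_21 - F_11 F_12.
Computing: F_20 = 6765, F_21 = 10946, F_11 = 89, F_12 = 144.
Sum = 6765 * 10946 - 89 * 144 = 74036874.

74036874


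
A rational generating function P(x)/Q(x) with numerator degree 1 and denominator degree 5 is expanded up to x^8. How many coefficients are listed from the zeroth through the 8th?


Expanding up to x^8 gives the coefficients for x^0, x^1, ..., x^8.
That is 8 + 1 = 9 coefficients in total.

9


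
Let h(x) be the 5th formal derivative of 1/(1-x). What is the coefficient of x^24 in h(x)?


Differentiating 5 times: d^5/dx^5 [1/(1-x)] = 5!/(1-x)^6.
The expansion 1/(1-x)^6 = sum_{k>=0} C(k+5, 5) x^k, so the coefficient of x^n in 5!/(1-x)^6 is 5! * C(n+5, 5).
For n = 24: 120 * C(29, 5) = 120 * 118755 = 14250600

14250600


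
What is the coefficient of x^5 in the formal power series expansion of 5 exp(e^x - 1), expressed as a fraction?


exp(e^x - 1) is the exponential generating function for the Bell numbers Bell_k: exp(e^x - 1) = sum_{k>=0} Bell_k x^k / k!.
So the coefficient of x^5 in 5 exp(e^x - 1) is 5 Bell_5 / 5!.
Computing: Bell_5 = 52 and 5! = 120, giving
5 * 52/120 = 13/6.

13/6


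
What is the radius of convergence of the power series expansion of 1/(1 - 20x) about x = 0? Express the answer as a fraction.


Expanding 1/(1 - 20x) = sum_{k>=0} 20^k x^k, the series converges when |20x| < 1, i.e., |x| < 1/20.
So the radius of convergence is 1/20 = 1/20.

1/20


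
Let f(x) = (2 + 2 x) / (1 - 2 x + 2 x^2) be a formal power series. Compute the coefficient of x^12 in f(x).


Write f(x) = sum_{k>=0} a_k x^k. Multiplying both sides by 1 - 2 x + 2 x^2 gives
(1 - 2 x + 2 x^2) sum_{k>=0} a_k x^k = 2 + 2 x.
Matching coefficients:
 x^0: a_0 = 2
 x^1: a_1 - 2 a_0 = 2  =>  a_1 = 2*2 + 2 = 6
 x^k (k >= 2): a_k = 2 a_{k-1} - 2 a_{k-2}.
Iterating: a_2 = 8, a_3 = 4, a_4 = -8, a_5 = -24, a_6 = -32, a_7 = -16, a_8 = 32, a_9 = 96, a_10 = 128, a_11 = 64, a_12 = -128.
So the coefficient of x^12 is -128.

-128


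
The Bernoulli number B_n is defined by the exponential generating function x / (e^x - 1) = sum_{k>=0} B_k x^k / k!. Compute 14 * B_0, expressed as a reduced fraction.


Bernoulli numbers can also be computed recursively via B_0 = 1 and sum_{j=0}^{m} C(m+1, j) B_j = 0 for m >= 1. Odd-index Bernoulli numbers vanish for k >= 3.
Computing B_0 = 1, so 14 * B_0 = 14 * 1 = 14.

14


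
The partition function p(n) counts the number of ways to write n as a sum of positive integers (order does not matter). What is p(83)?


Using the generating function prod_{k>=1} 1/(1-x^k), we compute p(83).
By dynamic programming over parts 1 through 83:
p(83) = 23338469

23338469


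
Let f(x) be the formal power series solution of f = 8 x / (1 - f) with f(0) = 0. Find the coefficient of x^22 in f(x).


Apply Lagrange inversion: f = 8 x * phi(f) with phi(t) = 1/(1 - t), so
[x^n] f = 8^n * (1/n) [t^(n-1)] phi(t)^n = 8^n * (1/n) [t^(n-1)] (1 - t)^(-n) = 8^n * (1/n) C(2n - 2, n - 1) = 8^n * C_{n-1}.
For n = 22: C_21 = C(42, 21) / 22 = 538257874440/22 = 24466267020.
With the 8^22 = 73786976294838206464 factor, the coefficient is 73786976294838206464 * 24466267020 = 1805291864627921807046114017280.

1805291864627921807046114017280


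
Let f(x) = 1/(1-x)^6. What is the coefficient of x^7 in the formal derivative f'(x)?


Differentiate: d/dx [ 1/(1-x)^r ] = r / (1-x)^(r+1).
Here r = 6, so f'(x) = 6 / (1-x)^7.
The expansion of 1/(1-x)^(r+1) has coefficient of x^n equal to C(n+r, r).
So the coefficient of x^7 in f'(x) is
6 * C(13, 6) = 6 * 1716 = 10296

10296


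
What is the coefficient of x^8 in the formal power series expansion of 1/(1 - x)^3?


The expansion 1/(1 - x)^r = sum_{k>=0} C(k + r - 1, r - 1) x^k follows from the multiset / negative-binomial theorem (or from repeated differentiation of the geometric series).
For r = 3 and k = 8:
C(10, 2) = 3628800 / (2 * 40320) = 45.

45


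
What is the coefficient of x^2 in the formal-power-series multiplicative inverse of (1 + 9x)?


The inverse is 1/(1 + 9x). Apply the geometric identity 1/(1 - y) = sum_{k>=0} y^k with y = -9x:
1/(1 + 9x) = sum_{k>=0} (-9)^k x^k.
So the coefficient of x^2 is (-9)^2 = 81.

81


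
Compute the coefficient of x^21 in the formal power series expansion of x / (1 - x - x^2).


Let f(x) = sum_{k>=0} a_k x^k. Multiplying f(x) * (1 - x - x^2) = x and matching coefficients gives a_0 = 0, a_1 = 1, and a_k = a_{k-1} + a_{k-2} for k >= 2. These are the Fibonacci numbers F_k.
Iterating from F_0 = 0, F_1 = 1:
F_0=0, F_1=1, F_2=1, F_3=2, F_4=3, F_5=5, F_6=8, F_7=13, F_8=21, F_9=34, ...
F_21 = 10946.

10946


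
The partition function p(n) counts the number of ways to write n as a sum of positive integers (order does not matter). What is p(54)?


Using the generating function prod_{k>=1} 1/(1-x^k), we compute p(54).
By dynamic programming over parts 1 through 54:
p(54) = 386155

386155


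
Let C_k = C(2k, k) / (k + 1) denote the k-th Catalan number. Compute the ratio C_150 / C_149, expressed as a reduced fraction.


Using C_k = (2k)! / (k! (k+1)!), the ratio C_{k+1}/C_k simplifies to
C_{k+1}/C_k = [(2k+2)! / ((k+1)! (k+2)!)] * [k! (k+1)! / (2k)!]
 = (2k+2)(2k+1) / ((k+1)(k+2)) = 2(2k+1) / (k+2).
For k = 149: 2(2*149 + 1) / (149 + 2) = 598/151 = 598/151.

598/151


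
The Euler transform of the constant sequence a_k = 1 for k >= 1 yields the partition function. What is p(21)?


The Euler transform converts the sequence a_k = 1 into the number of integer partitions.
Using the recurrence or dynamic programming:
p(21) = 792

792


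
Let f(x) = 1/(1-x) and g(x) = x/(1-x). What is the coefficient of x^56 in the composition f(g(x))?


First simplify the composition: f(g(x)) = 1/(1 - x/(1-x)) = (1-x)/((1-x) - x) = (1-x)/(1-2x).
Now extract the coefficient. Write (1-x)/(1-2x) = 1/(1-2x) - x/(1-2x).
The coefficient of x^n in 1/(1-2x) is 2^n, and in x/(1-2x) is 2^(n-1) (for n >= 1).
So the coefficient of x^56 is 2^56 - 2^55 = 72057594037927936 - 36028797018963968 = 36028797018963968.

36028797018963968


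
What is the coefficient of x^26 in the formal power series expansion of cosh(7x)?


The Maclaurin series is cosh(t) = sum_{m>=0} t^(2m) / (2m)!, so substituting t = 7x, only even powers of x are nonzero, with coefficient of x^(2m) equal to 7^(2m) / (2m)!.
For x^26 the coefficient is 7^26/26! = 9387480337647754305649/403291461126605635584000000 = 27368747340080916343/1175776854596517888000000.

27368747340080916343/1175776854596517888000000


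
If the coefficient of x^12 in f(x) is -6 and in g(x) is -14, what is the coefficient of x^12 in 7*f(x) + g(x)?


Scalar multiplication scales coefficients: 7 * -6 = -42.
Then add the g coefficient: -42 + -14
= -56

-56


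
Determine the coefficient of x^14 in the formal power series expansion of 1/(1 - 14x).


The geometric series identity gives 1/(1 - c x) = sum_{k>=0} c^k x^k, so the coefficient of x^k is c^k.
Here c = 14 and k = 14.
Computing: 14^14 = 11112006825558016

11112006825558016


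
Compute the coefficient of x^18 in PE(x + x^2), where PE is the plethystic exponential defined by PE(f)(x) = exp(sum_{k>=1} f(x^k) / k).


With f(x) = x + x^2, the exponent is sum_{k>=1} (x^k + x^(2k)) / k = -ln(1 - x) - ln(1 - x^2). Exponentiating:
PE(x + x^2) = 1 / ((1 - x)(1 - x^2)).
This is the generating function for partitions of n into parts of size 1 or 2. The number of 2's can be any j in 0..9, and the rest are 1's, so
[x^18] = floor(18/2) + 1 = 10.

10


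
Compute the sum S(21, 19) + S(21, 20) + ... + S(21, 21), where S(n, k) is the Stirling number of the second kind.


By definition, S(n, k) counts partitions of an n-set into exactly k nonempty blocks.
Computing row n = 21 for k = 19..21:
S(21, k): 19285, 210, 1
Sum = 19496.

19496


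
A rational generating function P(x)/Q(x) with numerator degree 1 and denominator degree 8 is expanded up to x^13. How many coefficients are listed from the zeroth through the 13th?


Expanding up to x^13 gives the coefficients for x^0, x^1, ..., x^13.
That is 13 + 1 = 14 coefficients in total.

14


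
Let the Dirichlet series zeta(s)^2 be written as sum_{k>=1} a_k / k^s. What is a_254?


The Dirichlet convolution of the constant function 1 with itself gives (1 * 1)(k) = sum_{d | k} 1 = d(k), the number of positive divisors of k.
Since zeta(s) = sum_{k>=1} 1/k^s, we have zeta(s)^2 = sum_{k>=1} d(k)/k^s, so a_k = d(k).
For k = 254: the divisors are 1, 2, 127, 254.
Count = 4.

4


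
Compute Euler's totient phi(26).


phi(n) counts integers in [1, n] coprime to n. Using the multiplicative formula phi(n) = n * prod_{p | n} (1 - 1/p):
26 = 2 * 13, so
phi(26) = 26 * (1 - 1/2) * (1 - 1/13) = 12.

12


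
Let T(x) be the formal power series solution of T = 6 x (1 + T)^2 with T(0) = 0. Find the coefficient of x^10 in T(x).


Apply the Lagrange inversion formula: if T = 6 x * phi(T) with phi(t) = (1 + t)^2, then [x^n] T = 6^n * (1/n) [t^(n-1)] phi(t)^n = 6^n * (1/n) [t^(n-1)] (1 + t)^(2n) = 6^n * (1/n) C(2n, n-1).
Using the identity C(2n, n-1) = C(2n, n) * n / (n+1), the unscaled factor equals C(2n, n) / (n+1) = C_n, the n-th Catalan number.
For n = 10: C_10 = C(20, 10) / 11 = 184756/11 = 16796.
With the 6^10 = 60466176 factor, the coefficient is 60466176 * 16796 = 1015589892096.

1015589892096


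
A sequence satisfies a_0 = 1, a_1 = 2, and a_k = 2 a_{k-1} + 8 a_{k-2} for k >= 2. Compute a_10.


The characteristic equation is t^2 - 2 t - 8 = 0, with roots r_1 = 4 and r_2 = -2 (so c_1 = r_1 + r_2, c_2 = -r_1 r_2 as required).
One can use the closed form a_n = A r_1^n + B r_2^n, but direct iteration is more reliable:
a_0 = 1, a_1 = 2, a_2 = 12, a_3 = 40, a_4 = 176, a_5 = 672, a_6 = 2752, a_7 = 10880, a_8 = 43776, a_9 = 174592, a_10 = 699392.
So a_10 = 699392.

699392


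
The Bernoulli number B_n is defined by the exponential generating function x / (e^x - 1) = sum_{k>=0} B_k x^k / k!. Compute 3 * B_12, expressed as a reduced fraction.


Bernoulli numbers can also be computed recursively via B_0 = 1 and sum_{j=0}^{m} C(m+1, j) B_j = 0 for m >= 1. Odd-index Bernoulli numbers vanish for k >= 3.
Computing B_12 = -691/2730, so 3 * B_12 = 3 * -691/2730 = -691/910.

-691/910


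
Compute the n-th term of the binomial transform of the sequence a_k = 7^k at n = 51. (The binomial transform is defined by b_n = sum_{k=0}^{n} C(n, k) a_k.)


With a_k = 7^k, b_n = sum_{k=0}^{n} C(n, k) 7^k = (1 + 7)^n by the binomial theorem.
For n = 51: (1 + 7)^51 = 8^51 = 11417981541647679048466287755595961091061972992.

11417981541647679048466287755595961091061972992


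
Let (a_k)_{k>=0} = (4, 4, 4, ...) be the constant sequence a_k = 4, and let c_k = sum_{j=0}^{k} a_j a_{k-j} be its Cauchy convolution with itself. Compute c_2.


Since a_j = 4 for all j >= 0, the convolution sum becomes
c_k = sum_{j=0}^{k} 4 * 4 = 16 * (k + 1).
Equivalently, the generating function of (a_k) is 4/(1 - x) and its square is 16/(1 - x)^2 = sum_{k>=0} 16(k + 1) x^k.
For k = 2: 16 * 3 = 48.

48


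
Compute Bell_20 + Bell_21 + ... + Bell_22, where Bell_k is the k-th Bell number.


Recall Bell_k counts set partitions of a k-set (with Bell_0 = 1 by convention).
Bell_20 through Bell_22: 51724158235372, 474869816156751, 4506715738447323
Sum = 51724158235372 + 474869816156751 + 4506715738447323 = 5033309712839446.

5033309712839446


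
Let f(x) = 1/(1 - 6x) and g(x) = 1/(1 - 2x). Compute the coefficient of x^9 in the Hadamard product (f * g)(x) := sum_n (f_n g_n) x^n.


f has coefficients f_k = 6^k and g has coefficients g_k = 2^k, so the Hadamard product has coefficient (f*g)_k = 6^k * 2^k = 12^k.
For k = 9: 12^9 = 5159780352.

5159780352


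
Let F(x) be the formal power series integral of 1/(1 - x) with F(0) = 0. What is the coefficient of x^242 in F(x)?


1/(1 - x) = sum_{k>=0} x^k. Integrating termwise and using F(0) = 0 gives
F(x) = sum_{k>=0} x^(k+1) / (k+1) = sum_{m>=1} x^m / m = -ln(1 - x).
So the coefficient of x^242 is 1/242 = 1/242.

1/242


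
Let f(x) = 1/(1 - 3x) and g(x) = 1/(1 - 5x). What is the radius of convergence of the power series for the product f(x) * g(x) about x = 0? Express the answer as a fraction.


The radius of 1/(1 - 3x) is 1/3 (nearest singularity at x = 1/3), and the radius of 1/(1 - 5x) is 1/5.
The product f(x)*g(x) = 1/((1 - 3x)(1 - 5x)) has singularities at both 1/3 and 1/5, so its radius of convergence is the distance to the nearest one:
min(1/3, 1/5) = 1/5.

1/5


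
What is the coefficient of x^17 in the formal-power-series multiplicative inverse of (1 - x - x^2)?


Let the inverse be f(x) = sum_{k>=0} a_k x^k. From f(x) * (1 - x - x^2) = 1 and matching coefficients:
 x^0: a_0 = 1.
 x^1: a_1 - a_0 = 0, so a_1 = 1.
 x^k (k >= 2): a_k - a_{k-1} - a_{k-2} = 0, i.e. a_k = a_{k-1} + a_{k-2}.
This is the Fibonacci-type recurrence shifted so that a_0 = a_1 = 1.
Iterating: a_0=1, a_1=1, a_2=2, a_3=3, a_4=5, a_5=8, a_6=13, a_7=21, a_8=34, a_9=55, ...
a_17 = 2584.

2584


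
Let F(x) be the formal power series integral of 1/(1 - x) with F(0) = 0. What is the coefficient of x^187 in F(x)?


1/(1 - x) = sum_{k>=0} x^k. Integrating termwise and using F(0) = 0 gives
F(x) = sum_{k>=0} x^(k+1) / (k+1) = sum_{m>=1} x^m / m = -ln(1 - x).
So the coefficient of x^187 is 1/187 = 1/187.

1/187


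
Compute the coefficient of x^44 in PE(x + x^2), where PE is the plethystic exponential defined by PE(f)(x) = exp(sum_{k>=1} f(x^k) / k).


With f(x) = x + x^2, the exponent is sum_{k>=1} (x^k + x^(2k)) / k = -ln(1 - x) - ln(1 - x^2). Exponentiating:
PE(x + x^2) = 1 / ((1 - x)(1 - x^2)).
This is the generating function for partitions of n into parts of size 1 or 2. The number of 2's can be any j in 0..22, and the rest are 1's, so
[x^44] = floor(44/2) + 1 = 23.

23


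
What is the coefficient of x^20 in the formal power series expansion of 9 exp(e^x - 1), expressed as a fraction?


exp(e^x - 1) is the exponential generating function for the Bell numbers Bell_k: exp(e^x - 1) = sum_{k>=0} Bell_k x^k / k!.
So the coefficient of x^20 in 9 exp(e^x - 1) is 9 Bell_20 / 20!.
Computing: Bell_20 = 51724158235372 and 20! = 2432902008176640000, giving
9 * 51724158235372/2432902008176640000 = 263898766507/1379196149760000.

263898766507/1379196149760000


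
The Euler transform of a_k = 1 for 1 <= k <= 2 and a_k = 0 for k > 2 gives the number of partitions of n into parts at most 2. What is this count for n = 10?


Partitions of 10 into parts at most 2:
Using generating function (1-x)^(-1)(1-x^2)^(-1),
the coefficient of x^10 = 6

6


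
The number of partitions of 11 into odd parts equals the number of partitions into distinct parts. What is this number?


Computing partitions of 11 into odd parts (1, 3, 5, ...):
Using the generating function prod_{k>=0} 1/(1-x^(2k+1)),
the count is 12

12


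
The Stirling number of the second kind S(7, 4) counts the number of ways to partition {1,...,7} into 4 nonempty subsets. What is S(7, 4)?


Using the explicit formula S(n,k) = (1/k!) sum_{j=0}^{k} (-1)^(k-j) C(k,j) j^n:
S(7, 4) = 350
Equivalently, S(n,k) is n! times the coefficient of x^n in the EGF (e^x - 1)^k / k!.

350


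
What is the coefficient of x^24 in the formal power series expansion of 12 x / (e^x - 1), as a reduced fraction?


The exponential generating function for Bernoulli numbers is
x / (e^x - 1) = sum_{k>=0} B_k x^k / k!.
So the coefficient of x^24 in 12 x / (e^x - 1) is 12 B_24 / 24!.
Computing: B_24 = -236364091/2730, 24! = 620448401733239439360000, giving
12 * -236364091/2730 / 620448401733239439360000 = -236364091/141152011394311972454400000.

-236364091/141152011394311972454400000


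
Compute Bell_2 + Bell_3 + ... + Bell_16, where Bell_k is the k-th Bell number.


Recall Bell_k counts set partitions of a k-set (with Bell_0 = 1 by convention).
Bell_2 through Bell_16: 2, 5, 15, 52, 203, 877, 4140, 21147, 115975, 678570, 4213597, 27644437, 190899322, 1382958545, 10480142147
Sum = 2 + 5 + 15 + 52 + 203 + 877 + 4140 + 21147 + 115975 + 678570 + 4213597 + 27644437 + 190899322 + 1382958545 + 10480142147 = 12086679034.

12086679034


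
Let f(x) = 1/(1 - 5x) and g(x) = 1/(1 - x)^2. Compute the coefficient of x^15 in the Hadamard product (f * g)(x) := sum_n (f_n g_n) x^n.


f has coefficients f_k = 5^k. For g = 1/(1 - x)^2 the coefficient is g_k = C(k + 1, 1) = k + 1. The Hadamard coefficient is (f * g)_k = 5^k * (k + 1).
For k = 15: 5^15 * 16 = 30517578125 * 16 = 488281250000.

488281250000


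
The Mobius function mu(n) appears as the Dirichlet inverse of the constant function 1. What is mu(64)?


64 has a squared prime factor, so mu(64) = 0.
Factorization reveals a repeated prime.

0


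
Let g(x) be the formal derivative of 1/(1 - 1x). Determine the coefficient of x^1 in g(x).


Differentiate termwise: d/dx sum_{k>=0} 1^k x^k = sum_{k>=1} k 1^k x^(k-1) = sum_{j>=0} (j+1) 1^(j+1) x^j.
Equivalently, d/dx [1/(1 - 1x)] = 1/(1 - 1x)^2.
For j = 1: 2 * 1^2 = 2 * 1 = 2.

2


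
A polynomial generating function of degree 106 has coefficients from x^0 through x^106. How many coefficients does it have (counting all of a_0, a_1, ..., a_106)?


A polynomial of degree 106 takes the form a_0 + a_1 x + ... + a_106 x^106.
The number of coefficients is 106 + 1 = 107.

107


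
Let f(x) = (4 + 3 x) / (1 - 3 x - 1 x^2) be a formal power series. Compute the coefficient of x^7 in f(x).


Write f(x) = sum_{k>=0} a_k x^k. Multiplying both sides by 1 - 3 x - 1 x^2 gives
(1 - 3 x - 1 x^2) sum_{k>=0} a_k x^k = 4 + 3 x.
Matching coefficients:
 x^0: a_0 = 4
 x^1: a_1 - 3 a_0 = 3  =>  a_1 = 3*4 + 3 = 15
 x^k (k >= 2): a_k = 3 a_{k-1} + 1 a_{k-2}.
Iterating: a_2 = 49, a_3 = 162, a_4 = 535, a_5 = 1767, a_6 = 5836, a_7 = 19275.
So the coefficient of x^7 is 19275.

19275


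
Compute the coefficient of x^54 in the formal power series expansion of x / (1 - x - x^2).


Let f(x) = sum_{k>=0} a_k x^k. Multiplying f(x) * (1 - x - x^2) = x and matching coefficients gives a_0 = 0, a_1 = 1, and a_k = a_{k-1} + a_{k-2} for k >= 2. These are the Fibonacci numbers F_k.
Iterating from F_0 = 0, F_1 = 1:
F_0=0, F_1=1, F_2=1, F_3=2, F_4=3, F_5=5, F_6=8, F_7=13, F_8=21, F_9=34, ...
F_54 = 86267571272.

86267571272


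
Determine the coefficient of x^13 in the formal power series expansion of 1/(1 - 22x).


The geometric series identity gives 1/(1 - c x) = sum_{k>=0} c^k x^k, so the coefficient of x^k is c^k.
Here c = 22 and k = 13.
Computing: 22^13 = 282810057883082752

282810057883082752


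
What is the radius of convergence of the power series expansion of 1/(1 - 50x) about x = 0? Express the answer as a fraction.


Expanding 1/(1 - 50x) = sum_{k>=0} 50^k x^k, the series converges when |50x| < 1, i.e., |x| < 1/50.
So the radius of convergence is 1/50 = 1/50.

1/50


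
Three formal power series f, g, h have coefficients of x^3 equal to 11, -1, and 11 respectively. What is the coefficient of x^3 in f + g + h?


Series addition is componentwise:
11 + -1 + 11
= 21

21


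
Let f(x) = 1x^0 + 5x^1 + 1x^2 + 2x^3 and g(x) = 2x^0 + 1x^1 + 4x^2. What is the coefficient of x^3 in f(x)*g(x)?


Cauchy product at x^3:
5*4 + 1*1 + 2*2
= 25

25


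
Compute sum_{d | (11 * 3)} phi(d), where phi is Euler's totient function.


First, 11 * 3 = 33. One classical identity is sum_{d | n} phi(d) = n (each k in [1, n] has a unique gcd with n, and among the k's with gcd(k, n) = n/d there are phi(d) of them). So the sum equals 33. We also verify directly:
Divisors of 33: 1, 3, 11, 33.
phi values: 1, 2, 10, 20.
Sum = 33.

33
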